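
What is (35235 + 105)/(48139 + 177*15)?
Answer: 17670/25397 ≈ 0.69575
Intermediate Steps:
(35235 + 105)/(48139 + 177*15) = 35340/(48139 + 2655) = 35340/50794 = 35340*(1/50794) = 17670/25397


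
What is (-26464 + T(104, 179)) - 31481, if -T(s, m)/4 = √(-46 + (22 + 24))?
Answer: -57945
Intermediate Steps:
T(s, m) = 0 (T(s, m) = -4*√(-46 + (22 + 24)) = -4*√(-46 + 46) = -4*√0 = -4*0 = 0)
(-26464 + T(104, 179)) - 31481 = (-26464 + 0) - 31481 = -26464 - 31481 = -57945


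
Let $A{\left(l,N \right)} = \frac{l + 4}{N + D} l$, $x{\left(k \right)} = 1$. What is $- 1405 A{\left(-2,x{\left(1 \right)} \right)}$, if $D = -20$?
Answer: $- \frac{5620}{19} \approx -295.79$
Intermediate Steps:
$A{\left(l,N \right)} = \frac{l \left(4 + l\right)}{-20 + N}$ ($A{\left(l,N \right)} = \frac{l + 4}{N - 20} l = \frac{4 + l}{-20 + N} l = \frac{l \left(4 + l\right)}{-20 + N}$)
$- 1405 A{\left(-2,x{\left(1 \right)} \right)} = - 1405 \left(- \frac{2 \left(4 - 2\right)}{-20 + 1}\right) = - 1405 \left(\left(-2\right) \frac{1}{-19} \cdot 2\right) = - 1405 \left(\left(-2\right) \left(- \frac{1}{19}\right) 2\right) = \left(-1405\right) \frac{4}{19} = - \frac{5620}{19}$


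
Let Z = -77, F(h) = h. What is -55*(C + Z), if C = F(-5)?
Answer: 4510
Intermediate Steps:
C = -5
-55*(C + Z) = -55*(-5 - 77) = -55*(-82) = 4510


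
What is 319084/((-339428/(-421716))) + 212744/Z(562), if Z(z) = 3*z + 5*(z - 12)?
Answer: 37312057307326/94106413 ≈ 3.9649e+5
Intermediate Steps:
Z(z) = -60 + 8*z (Z(z) = 3*z + 5*(-12 + z) = 3*z + (-60 + 5*z) = -60 + 8*z)
319084/((-339428/(-421716))) + 212744/Z(562) = 319084/((-339428/(-421716))) + 212744/(-60 + 8*562) = 319084/((-339428*(-1/421716))) + 212744/(-60 + 4496) = 319084/(84857/105429) + 212744/4436 = 319084*(105429/84857) + 212744*(1/4436) = 33640707036/84857 + 53186/1109 = 37312057307326/94106413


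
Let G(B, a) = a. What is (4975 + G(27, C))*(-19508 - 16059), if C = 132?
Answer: -181640669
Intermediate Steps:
(4975 + G(27, C))*(-19508 - 16059) = (4975 + 132)*(-19508 - 16059) = 5107*(-35567) = -181640669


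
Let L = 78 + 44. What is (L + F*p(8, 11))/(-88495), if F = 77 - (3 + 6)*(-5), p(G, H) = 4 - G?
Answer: 366/88495 ≈ 0.0041358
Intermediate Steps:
L = 122
F = 122 (F = 77 - 9*(-5) = 77 - 1*(-45) = 77 + 45 = 122)
(L + F*p(8, 11))/(-88495) = (122 + 122*(4 - 1*8))/(-88495) = (122 + 122*(4 - 8))*(-1/88495) = (122 + 122*(-4))*(-1/88495) = (122 - 488)*(-1/88495) = -366*(-1/88495) = 366/88495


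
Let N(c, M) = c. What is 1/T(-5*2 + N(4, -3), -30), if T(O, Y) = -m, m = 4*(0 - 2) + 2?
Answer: ⅙ ≈ 0.16667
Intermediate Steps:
m = -6 (m = 4*(-2) + 2 = -8 + 2 = -6)
T(O, Y) = 6 (T(O, Y) = -1*(-6) = 6)
1/T(-5*2 + N(4, -3), -30) = 1/6 = ⅙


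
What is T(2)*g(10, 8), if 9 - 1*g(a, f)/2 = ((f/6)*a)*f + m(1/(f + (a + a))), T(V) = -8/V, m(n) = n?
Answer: 16414/21 ≈ 781.62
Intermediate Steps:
g(a, f) = 18 - 2/(f + 2*a) - a*f²/3 (g(a, f) = 18 - 2*(((f/6)*a)*f + 1/(f + (a + a))) = 18 - 2*(((f*(⅙))*a)*f + 1/(f + 2*a)) = 18 - 2*(((f/6)*a)*f + 1/(f + 2*a)) = 18 - 2*((a*f/6)*f + 1/(f + 2*a)) = 18 - 2*(a*f²/6 + 1/(f + 2*a)) = 18 - 2*(1/(f + 2*a) + a*f²/6) = 18 + (-2/(f + 2*a) - a*f²/3) = 18 - 2/(f + 2*a) - a*f²/3)
T(2)*g(10, 8) = (-8/2)*((-6 + (54 - 1*10*8²)*(8 + 2*10))/(3*(8 + 2*10))) = (-8*½)*((-6 + (54 - 1*10*64)*(8 + 20))/(3*(8 + 20))) = -4*(-6 + (54 - 640)*28)/(3*28) = -4*(-6 - 586*28)/(3*28) = -4*(-6 - 16408)/(3*28) = -4*(-16414)/(3*28) = -4*(-8207/42) = 16414/21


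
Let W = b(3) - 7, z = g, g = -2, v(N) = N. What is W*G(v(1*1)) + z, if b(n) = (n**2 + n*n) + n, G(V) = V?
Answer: 12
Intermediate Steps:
b(n) = n + 2*n**2 (b(n) = (n**2 + n**2) + n = 2*n**2 + n = n + 2*n**2)
z = -2
W = 14 (W = 3*(1 + 2*3) - 7 = 3*(1 + 6) - 7 = 3*7 - 7 = 21 - 7 = 14)
W*G(v(1*1)) + z = 14*(1*1) - 2 = 14*1 - 2 = 14 - 2 = 12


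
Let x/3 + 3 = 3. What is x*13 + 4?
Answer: 4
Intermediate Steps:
x = 0 (x = -9 + 3*3 = -9 + 9 = 0)
x*13 + 4 = 0*13 + 4 = 0 + 4 = 4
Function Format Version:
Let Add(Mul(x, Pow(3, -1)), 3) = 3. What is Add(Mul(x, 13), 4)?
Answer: 4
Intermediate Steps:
x = 0 (x = Add(-9, Mul(3, 3)) = Add(-9, 9) = 0)
Add(Mul(x, 13), 4) = Add(Mul(0, 13), 4) = Add(0, 4) = 4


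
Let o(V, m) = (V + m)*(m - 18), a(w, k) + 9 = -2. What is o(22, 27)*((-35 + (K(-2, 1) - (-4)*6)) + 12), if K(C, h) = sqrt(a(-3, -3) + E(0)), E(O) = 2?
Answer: 441 + 1323*I ≈ 441.0 + 1323.0*I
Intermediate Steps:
a(w, k) = -11 (a(w, k) = -9 - 2 = -11)
o(V, m) = (-18 + m)*(V + m) (o(V, m) = (V + m)*(-18 + m) = (-18 + m)*(V + m))
K(C, h) = 3*I (K(C, h) = sqrt(-11 + 2) = sqrt(-9) = 3*I)
o(22, 27)*((-35 + (K(-2, 1) - (-4)*6)) + 12) = (27**2 - 18*22 - 18*27 + 22*27)*((-35 + (3*I - (-4)*6)) + 12) = (729 - 396 - 486 + 594)*((-35 + (3*I - 1*(-24))) + 12) = 441*((-35 + (3*I + 24)) + 12) = 441*((-35 + (24 + 3*I)) + 12) = 441*((-11 + 3*I) + 12) = 441*(1 + 3*I) = 441 + 1323*I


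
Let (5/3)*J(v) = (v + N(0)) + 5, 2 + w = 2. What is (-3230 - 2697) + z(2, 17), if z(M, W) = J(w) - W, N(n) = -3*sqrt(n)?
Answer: -5941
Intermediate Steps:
w = 0 (w = -2 + 2 = 0)
J(v) = 3 + 3*v/5 (J(v) = 3*((v - 3*sqrt(0)) + 5)/5 = 3*((v - 3*0) + 5)/5 = 3*((v + 0) + 5)/5 = 3*(v + 5)/5 = 3*(5 + v)/5 = 3 + 3*v/5)
z(M, W) = 3 - W (z(M, W) = (3 + (3/5)*0) - W = (3 + 0) - W = 3 - W)
(-3230 - 2697) + z(2, 17) = (-3230 - 2697) + (3 - 1*17) = -5927 + (3 - 17) = -5927 - 14 = -5941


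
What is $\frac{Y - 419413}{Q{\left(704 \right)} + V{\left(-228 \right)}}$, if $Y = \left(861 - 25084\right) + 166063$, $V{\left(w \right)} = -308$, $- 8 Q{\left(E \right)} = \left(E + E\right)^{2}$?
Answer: $\frac{277573}{248116} \approx 1.1187$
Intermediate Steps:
$Q{\left(E \right)} = - \frac{E^{2}}{2}$ ($Q{\left(E \right)} = - \frac{\left(E + E\right)^{2}}{8} = - \frac{\left(2 E\right)^{2}}{8} = - \frac{4 E^{2}}{8} = - \frac{E^{2}}{2}$)
$Y = 141840$ ($Y = -24223 + 166063 = 141840$)
$\frac{Y - 419413}{Q{\left(704 \right)} + V{\left(-228 \right)}} = \frac{141840 - 419413}{- \frac{704^{2}}{2} - 308} = - \frac{277573}{\left(- \frac{1}{2}\right) 495616 - 308} = - \frac{277573}{-247808 - 308} = - \frac{277573}{-248116} = \left(-277573\right) \left(- \frac{1}{248116}\right) = \frac{277573}{248116}$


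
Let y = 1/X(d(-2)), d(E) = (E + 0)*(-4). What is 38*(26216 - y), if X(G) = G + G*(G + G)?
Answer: 67742125/68 ≈ 9.9621e+5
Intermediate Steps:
d(E) = -4*E (d(E) = E*(-4) = -4*E)
X(G) = G + 2*G² (X(G) = G + G*(2*G) = G + 2*G²)
y = 1/136 (y = 1/((-4*(-2))*(1 + 2*(-4*(-2)))) = 1/(8*(1 + 2*8)) = 1/(8*(1 + 16)) = 1/(8*17) = 1/136 ≈ 0.0073529)
38*(26216 - y) = 38*(26216 - 1*1/136) = 38*(26216 - 1/136) = 38*(3565375/136) = 67742125/68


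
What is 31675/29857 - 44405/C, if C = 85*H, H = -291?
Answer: 421856242/147702579 ≈ 2.8561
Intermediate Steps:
C = -24735 (C = 85*(-291) = -24735)
31675/29857 - 44405/C = 31675/29857 - 44405/(-24735) = 31675*(1/29857) - 44405*(-1/24735) = 31675/29857 + 8881/4947 = 421856242/147702579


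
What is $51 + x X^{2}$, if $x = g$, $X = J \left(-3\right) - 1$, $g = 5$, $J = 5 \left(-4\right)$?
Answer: $17456$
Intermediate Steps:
$J = -20$
$X = 59$ ($X = \left(-20\right) \left(-3\right) - 1 = 60 - 1 = 59$)
$x = 5$
$51 + x X^{2} = 51 + 5 \cdot 59^{2} = 51 + 5 \cdot 3481 = 51 + 17405 = 17456$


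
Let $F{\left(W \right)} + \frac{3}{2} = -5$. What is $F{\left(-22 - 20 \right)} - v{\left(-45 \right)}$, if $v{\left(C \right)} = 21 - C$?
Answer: $- \frac{145}{2} \approx -72.5$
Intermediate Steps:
$F{\left(W \right)} = - \frac{13}{2}$ ($F{\left(W \right)} = - \frac{3}{2} - 5 = - \frac{13}{2}$)
$F{\left(-22 - 20 \right)} - v{\left(-45 \right)} = - \frac{13}{2} - \left(21 - -45\right) = - \frac{13}{2} - \left(21 + 45\right) = - \frac{13}{2} - 66 = - \frac{145}{2}$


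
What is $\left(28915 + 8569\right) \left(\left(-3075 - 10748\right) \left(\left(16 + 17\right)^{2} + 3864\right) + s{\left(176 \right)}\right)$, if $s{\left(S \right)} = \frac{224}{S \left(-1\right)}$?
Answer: $- \frac{28229894716132}{11} \approx -2.5664 \cdot 10^{12}$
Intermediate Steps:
$s{\left(S \right)} = - \frac{224}{S}$ ($s{\left(S \right)} = \frac{224}{\left(-1\right) S} = 224 \left(- \frac{1}{S}\right) = - \frac{224}{S}$)
$\left(28915 + 8569\right) \left(\left(-3075 - 10748\right) \left(\left(16 + 17\right)^{2} + 3864\right) + s{\left(176 \right)}\right) = \left(28915 + 8569\right) \left(\left(-3075 - 10748\right) \left(\left(16 + 17\right)^{2} + 3864\right) - \frac{224}{176}\right) = 37484 \left(- 13823 \left(33^{2} + 3864\right) - \frac{14}{11}\right) = 37484 \left(- 13823 \left(1089 + 3864\right) - \frac{14}{11}\right) = 37484 \left(\left(-13823\right) 4953 - \frac{14}{11}\right) = 37484 \left(-68465319 - \frac{14}{11}\right) = 37484 \left(- \frac{753118523}{11}\right) = - \frac{28229894716132}{11}$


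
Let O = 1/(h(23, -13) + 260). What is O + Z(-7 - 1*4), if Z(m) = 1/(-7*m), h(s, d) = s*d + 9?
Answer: -47/2310 ≈ -0.020346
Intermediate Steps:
h(s, d) = 9 + d*s (h(s, d) = d*s + 9 = 9 + d*s)
Z(m) = -1/(7*m)
O = -1/30 (O = 1/((9 - 13*23) + 260) = 1/((9 - 299) + 260) = 1/(-290 + 260) = 1/(-30) = -1/30 ≈ -0.033333)
O + Z(-7 - 1*4) = -1/30 - 1/(7*(-7 - 1*4)) = -1/30 - 1/(7*(-7 - 4)) = -1/30 - ⅐/(-11) = -1/30 - ⅐*(-1/11) = -1/30 + 1/77 = -47/2310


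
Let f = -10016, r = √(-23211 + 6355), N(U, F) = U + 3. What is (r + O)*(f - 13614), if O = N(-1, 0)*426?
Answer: -20132760 - 330820*I*√86 ≈ -2.0133e+7 - 3.0679e+6*I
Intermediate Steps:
N(U, F) = 3 + U
r = 14*I*√86 (r = √(-16856) = 14*I*√86 ≈ 129.83*I)
O = 852 (O = (3 - 1)*426 = 2*426 = 852)
(r + O)*(f - 13614) = (14*I*√86 + 852)*(-10016 - 13614) = (852 + 14*I*√86)*(-23630) = -20132760 - 330820*I*√86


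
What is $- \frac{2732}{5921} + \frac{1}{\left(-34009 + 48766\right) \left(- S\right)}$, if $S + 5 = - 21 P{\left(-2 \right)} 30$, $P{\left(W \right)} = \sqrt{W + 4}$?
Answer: $- \frac{6400386271541}{13871408154735} + \frac{42 \sqrt{2}}{780915845} \approx -0.46141$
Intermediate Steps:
$P{\left(W \right)} = \sqrt{4 + W}$
$S = -5 - 630 \sqrt{2}$ ($S = -5 + - 21 \sqrt{4 - 2} \cdot 30 = -5 + - 21 \sqrt{2} \cdot 30 = -5 - 630 \sqrt{2} \approx -895.95$)
$- \frac{2732}{5921} + \frac{1}{\left(-34009 + 48766\right) \left(- S\right)} = - \frac{2732}{5921} + \frac{1}{\left(-34009 + 48766\right) \left(- (-5 - 630 \sqrt{2})\right)} = \left(-2732\right) \frac{1}{5921} + \frac{1}{14757 \left(5 + 630 \sqrt{2}\right)} = - \frac{2732}{5921} + \frac{1}{14757 \left(5 + 630 \sqrt{2}\right)}$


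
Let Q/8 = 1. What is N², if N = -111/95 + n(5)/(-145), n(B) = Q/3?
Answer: 96216481/68310225 ≈ 1.4085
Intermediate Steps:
Q = 8 (Q = 8*1 = 8)
n(B) = 8/3
N = -9809/8265 (N = -111/95 + (8/3)/(-145) = -111*1/95 + (8/3)*(-1/145) = -111/95 - 8/435 = -9809/8265 ≈ -1.1868)
N² = (-9809/8265)² = 96216481/68310225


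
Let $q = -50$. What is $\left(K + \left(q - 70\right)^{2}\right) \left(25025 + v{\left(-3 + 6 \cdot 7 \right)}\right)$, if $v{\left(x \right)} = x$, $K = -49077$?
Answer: $-869144328$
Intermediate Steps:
$\left(K + \left(q - 70\right)^{2}\right) \left(25025 + v{\left(-3 + 6 \cdot 7 \right)}\right) = \left(-49077 + \left(-50 - 70\right)^{2}\right) \left(25025 + \left(-3 + 6 \cdot 7\right)\right) = \left(-49077 + \left(-120\right)^{2}\right) \left(25025 + \left(-3 + 42\right)\right) = \left(-49077 + 14400\right) \left(25025 + 39\right) = \left(-34677\right) 25064 = -869144328$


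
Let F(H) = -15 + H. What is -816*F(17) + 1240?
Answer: -392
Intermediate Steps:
-816*F(17) + 1240 = -816*(-15 + 17) + 1240 = -816*2 + 1240 = -1632 + 1240 = -392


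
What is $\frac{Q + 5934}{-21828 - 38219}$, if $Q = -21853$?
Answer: $\frac{15919}{60047} \approx 0.26511$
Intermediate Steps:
$\frac{Q + 5934}{-21828 - 38219} = \frac{-21853 + 5934}{-21828 - 38219} = - \frac{15919}{-60047} = \left(-15919\right) \left(- \frac{1}{60047}\right) = \frac{15919}{60047}$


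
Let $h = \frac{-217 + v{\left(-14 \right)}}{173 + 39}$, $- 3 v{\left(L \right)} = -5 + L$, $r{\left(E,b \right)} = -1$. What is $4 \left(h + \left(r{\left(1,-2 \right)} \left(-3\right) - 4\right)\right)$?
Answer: $- \frac{1268}{159} \approx -7.9748$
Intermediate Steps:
$v{\left(L \right)} = \frac{5}{3} - \frac{L}{3}$ ($v{\left(L \right)} = - \frac{-5 + L}{3} = \frac{5}{3} - \frac{L}{3}$)
$h = - \frac{158}{159}$ ($h = \frac{-217 + \left(\frac{5}{3} - - \frac{14}{3}\right)}{173 + 39} = \frac{-217 + \left(\frac{5}{3} + \frac{14}{3}\right)}{212} = \left(-217 + \frac{19}{3}\right) \frac{1}{212} = \left(- \frac{632}{3}\right) \frac{1}{212} = - \frac{158}{159} \approx -0.99371$)
$4 \left(h + \left(r{\left(1,-2 \right)} \left(-3\right) - 4\right)\right) = 4 \left(- \frac{158}{159} - 1\right) = 4 \left(- \frac{317}{159}\right) = - \frac{1268}{159}$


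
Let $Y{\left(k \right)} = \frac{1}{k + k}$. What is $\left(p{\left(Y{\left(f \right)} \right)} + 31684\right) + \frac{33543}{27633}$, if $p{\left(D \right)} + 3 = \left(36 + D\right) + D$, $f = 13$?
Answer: $\frac{3798043295}{119743} \approx 31718.0$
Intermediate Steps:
$Y{\left(k \right)} = \frac{1}{2 k}$
$p{\left(D \right)} = 33 + 2 D$ ($p{\left(D \right)} = -3 + \left(\left(36 + D\right) + D\right) = -3 + \left(36 + 2 D\right) = 33 + 2 D$)
$\left(p{\left(Y{\left(f \right)} \right)} + 31684\right) + \frac{33543}{27633} = \left(\left(33 + 2 \frac{1}{2 \cdot 13}\right) + 31684\right) + \frac{33543}{27633} = \left(\left(33 + 2 \cdot \frac{1}{2} \cdot \frac{1}{13}\right) + 31684\right) + 33543 \cdot \frac{1}{27633} = \left(\left(33 + 2 \cdot \frac{1}{26}\right) + 31684\right) + \frac{11181}{9211} = \left(\left(33 + \frac{1}{13}\right) + 31684\right) + \frac{11181}{9211} = \left(\frac{430}{13} + 31684\right) + \frac{11181}{9211} = \frac{412322}{13} + \frac{11181}{9211} = \frac{3798043295}{119743}$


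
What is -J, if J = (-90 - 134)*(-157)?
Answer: -35168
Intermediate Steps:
J = 35168 (J = -224*(-157) = 35168)
-J = -1*35168 = -35168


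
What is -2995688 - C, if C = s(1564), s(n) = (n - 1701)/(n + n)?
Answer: -9370511927/3128 ≈ -2.9957e+6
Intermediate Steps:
s(n) = (-1701 + n)/(2*n) (s(n) = (-1701 + n)/((2*n)) = (-1701 + n)*(1/(2*n)) = (-1701 + n)/(2*n))
C = -137/3128 (C = (1/2)*(-1701 + 1564)/1564 = (1/2)*(1/1564)*(-137) = -137/3128 ≈ -0.043798)
-2995688 - C = -2995688 - 1*(-137/3128) = -2995688 + 137/3128 = -9370511927/3128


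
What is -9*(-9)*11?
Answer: 891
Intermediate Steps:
-9*(-9)*11 = 81*11 = 891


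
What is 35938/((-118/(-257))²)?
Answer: 1186834481/6962 ≈ 1.7047e+5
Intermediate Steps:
35938/((-118/(-257))²) = 35938/((-118*(-1/257))²) = 35938/((118/257)²) = 35938/(13924/66049) = 35938*(66049/13924) = 1186834481/6962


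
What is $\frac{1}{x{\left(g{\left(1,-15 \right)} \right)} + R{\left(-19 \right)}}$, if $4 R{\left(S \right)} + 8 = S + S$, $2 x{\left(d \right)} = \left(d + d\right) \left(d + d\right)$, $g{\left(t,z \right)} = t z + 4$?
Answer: $\frac{2}{461} \approx 0.0043384$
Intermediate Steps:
$g{\left(t,z \right)} = 4 + t z$
$x{\left(d \right)} = 2 d^{2}$ ($x{\left(d \right)} = \frac{\left(d + d\right) \left(d + d\right)}{2} = \frac{2 d 2 d}{2} = \frac{4 d^{2}}{2} = 2 d^{2}$)
$R{\left(S \right)} = -2 + \frac{S}{2}$ ($R{\left(S \right)} = -2 + \frac{S + S}{4} = -2 + \frac{2 S}{4} = -2 + \frac{S}{2}$)
$\frac{1}{x{\left(g{\left(1,-15 \right)} \right)} + R{\left(-19 \right)}} = \frac{1}{2 \left(4 + 1 \left(-15\right)\right)^{2} + \left(-2 + \frac{1}{2} \left(-19\right)\right)} = \frac{1}{2 \left(4 - 15\right)^{2} - \frac{23}{2}} = \frac{1}{2 \left(-11\right)^{2} - \frac{23}{2}} = \frac{1}{2 \cdot 121 - \frac{23}{2}} = \frac{1}{242 - \frac{23}{2}} = \frac{1}{\frac{461}{2}} = \frac{2}{461}$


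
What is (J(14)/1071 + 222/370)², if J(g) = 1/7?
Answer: 506070016/1405125225 ≈ 0.36016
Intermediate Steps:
J(g) = ⅐
(J(14)/1071 + 222/370)² = ((⅐)/1071 + 222/370)² = ((⅐)*(1/1071) + 222*(1/370))² = (1/7497 + ⅗)² = (22496/37485)² = 506070016/1405125225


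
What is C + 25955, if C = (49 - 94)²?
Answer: 27980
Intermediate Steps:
C = 2025 (C = (-45)² = 2025)
C + 25955 = 2025 + 25955 = 27980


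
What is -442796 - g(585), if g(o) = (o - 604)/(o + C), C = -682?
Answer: -42951231/97 ≈ -4.4280e+5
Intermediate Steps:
g(o) = (-604 + o)/(-682 + o) (g(o) = (o - 604)/(o - 682) = (-604 + o)/(-682 + o))
-442796 - g(585) = -442796 - (-604 + 585)/(-682 + 585) = -442796 - (-19)/(-97) = -442796 - (-1)*(-19)/97 = -442796 - 1*19/97 = -442796 - 19/97 = -42951231/97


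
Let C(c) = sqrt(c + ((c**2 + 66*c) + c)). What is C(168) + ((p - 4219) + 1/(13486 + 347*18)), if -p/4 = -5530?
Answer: 353222533/19732 + 4*sqrt(2478) ≈ 18100.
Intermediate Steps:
p = 22120 (p = -4*(-5530) = 22120)
C(c) = sqrt(c**2 + 68*c) (C(c) = sqrt(c + (c**2 + 67*c)) = sqrt(c**2 + 68*c))
C(168) + ((p - 4219) + 1/(13486 + 347*18)) = sqrt(168*(68 + 168)) + ((22120 - 4219) + 1/(13486 + 347*18)) = sqrt(168*236) + (17901 + 1/(13486 + 6246)) = sqrt(39648) + (17901 + 1/19732) = 4*sqrt(2478) + (17901 + 1/19732) = 4*sqrt(2478) + 353222533/19732 = 353222533/19732 + 4*sqrt(2478)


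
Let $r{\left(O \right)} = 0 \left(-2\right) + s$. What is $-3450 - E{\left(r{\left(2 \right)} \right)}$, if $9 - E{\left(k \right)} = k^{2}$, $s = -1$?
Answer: $-3458$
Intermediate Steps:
$r{\left(O \right)} = -1$ ($r{\left(O \right)} = 0 \left(-2\right) - 1 = 0 - 1 = -1$)
$E{\left(k \right)} = 9 - k^{2}$
$-3450 - E{\left(r{\left(2 \right)} \right)} = -3450 - \left(9 - \left(-1\right)^{2}\right) = -3450 - \left(9 - 1\right) = -3450 - 8 = -3458$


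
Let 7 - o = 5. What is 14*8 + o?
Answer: 114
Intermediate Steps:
o = 2 (o = 7 - 1*5 = 7 - 5 = 2)
14*8 + o = 14*8 + 2 = 112 + 2 = 114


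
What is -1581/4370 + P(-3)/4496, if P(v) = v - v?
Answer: -1581/4370 ≈ -0.36178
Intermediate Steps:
P(v) = 0
-1581/4370 + P(-3)/4496 = -1581/4370 + 0/4496 = -1581*1/4370 + 0*(1/4496) = -1581/4370 + 0 = -1581/4370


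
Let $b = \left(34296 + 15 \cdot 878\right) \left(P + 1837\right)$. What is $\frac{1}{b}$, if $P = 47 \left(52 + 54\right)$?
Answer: $\frac{1}{323670654} \approx 3.0896 \cdot 10^{-9}$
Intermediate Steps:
$P = 4982$ ($P = 47 \cdot 106 = 4982$)
$b = 323670654$ ($b = \left(34296 + 15 \cdot 878\right) \left(4982 + 1837\right) = \left(34296 + 13170\right) 6819 = 47466 \cdot 6819 = 323670654$)
$\frac{1}{b} = \frac{1}{323670654}$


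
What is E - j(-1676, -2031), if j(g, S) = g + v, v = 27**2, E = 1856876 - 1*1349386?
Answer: 508437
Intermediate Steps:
E = 507490 (E = 1856876 - 1349386 = 507490)
v = 729
j(g, S) = 729 + g (j(g, S) = g + 729 = 729 + g)
E - j(-1676, -2031) = 507490 - (729 - 1676) = 507490 - 1*(-947) = 507490 + 947 = 508437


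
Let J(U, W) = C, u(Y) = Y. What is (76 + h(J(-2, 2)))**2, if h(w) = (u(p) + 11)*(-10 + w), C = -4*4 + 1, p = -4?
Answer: 9801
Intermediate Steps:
C = -15 (C = -16 + 1 = -15)
J(U, W) = -15
h(w) = -70 + 7*w (h(w) = (-4 + 11)*(-10 + w) = 7*(-10 + w) = -70 + 7*w)
(76 + h(J(-2, 2)))**2 = (76 + (-70 + 7*(-15)))**2 = (76 + (-70 - 105))**2 = (76 - 175)**2 = (-99)**2 = 9801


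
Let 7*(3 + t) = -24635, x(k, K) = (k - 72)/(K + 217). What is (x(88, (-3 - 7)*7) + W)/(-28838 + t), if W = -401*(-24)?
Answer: -707372/2378481 ≈ -0.29740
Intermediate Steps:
W = 9624
x(k, K) = (-72 + k)/(217 + K)
t = -24656/7 (t = -3 + (⅐)*(-24635) = -3 - 24635/7 = -24656/7 ≈ -3522.3)
(x(88, (-3 - 7)*7) + W)/(-28838 + t) = ((-72 + 88)/(217 + (-3 - 7)*7) + 9624)/(-28838 - 24656/7) = (16/(217 - 10*7) + 9624)/(-226522/7) = (16/(217 - 70) + 9624)*(-7/226522) = (16/147 + 9624)*(-7/226522) = (1414744/147)*(-7/226522) = -707372/2378481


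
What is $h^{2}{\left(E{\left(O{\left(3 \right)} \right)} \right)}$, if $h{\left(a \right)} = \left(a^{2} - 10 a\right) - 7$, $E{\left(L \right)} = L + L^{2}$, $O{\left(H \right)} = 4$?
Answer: $37249$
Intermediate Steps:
$h{\left(a \right)} = -7 + a^{2} - 10 a$
$h^{2}{\left(E{\left(O{\left(3 \right)} \right)} \right)} = \left(-7 + \left(4 \left(1 + 4\right)\right)^{2} - 10 \cdot 4 \left(1 + 4\right)\right)^{2} = \left(-7 + \left(4 \cdot 5\right)^{2} - 10 \cdot 4 \cdot 5\right)^{2} = \left(-7 + 20^{2} - 200\right)^{2} = \left(-7 + 400 - 200\right)^{2} = 193^{2} = 37249$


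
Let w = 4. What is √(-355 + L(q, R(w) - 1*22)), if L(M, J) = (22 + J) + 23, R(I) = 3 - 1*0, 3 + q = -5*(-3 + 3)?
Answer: I*√329 ≈ 18.138*I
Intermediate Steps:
q = -3 (q = -3 - 5*(-3 + 3) = -3 - 5*0 = -3 + 0 = -3)
R(I) = 3 (R(I) = 3 + 0 = 3)
L(M, J) = 45 + J
√(-355 + L(q, R(w) - 1*22)) = √(-355 + (45 + (3 - 1*22))) = √(-355 + (45 + (3 - 22))) = √(-355 + (45 - 19)) = √(-355 + 26) = √(-329) = I*√329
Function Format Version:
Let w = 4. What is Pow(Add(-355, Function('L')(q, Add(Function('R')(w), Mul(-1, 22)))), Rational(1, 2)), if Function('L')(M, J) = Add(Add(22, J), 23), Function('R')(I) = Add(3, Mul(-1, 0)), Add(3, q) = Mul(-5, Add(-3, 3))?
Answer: Mul(I, Pow(329, Rational(1, 2))) ≈ Mul(18.138, I)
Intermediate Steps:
q = -3 (q = Add(-3, Mul(-5, Add(-3, 3))) = Add(-3, Mul(-5, 0)) = Add(-3, 0) = -3)
Function('R')(I) = 3 (Function('R')(I) = Add(3, 0) = 3)
Function('L')(M, J) = Add(45, J)
Pow(Add(-355, Function('L')(q, Add(Function('R')(w), Mul(-1, 22)))), Rational(1, 2)) = Pow(Add(-355, Add(45, Add(3, Mul(-1, 22)))), Rational(1, 2)) = Pow(Add(-355, Add(45, Add(3, -22))), Rational(1, 2)) = Pow(Add(-355, Add(45, -19)), Rational(1, 2)) = Pow(Add(-355, 26), Rational(1, 2)) = Pow(-329, Rational(1, 2)) = Mul(I, Pow(329, Rational(1, 2)))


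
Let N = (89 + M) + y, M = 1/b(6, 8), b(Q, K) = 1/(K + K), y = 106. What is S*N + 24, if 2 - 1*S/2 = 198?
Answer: -82688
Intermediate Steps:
S = -392 (S = 4 - 2*198 = 4 - 396 = -392)
b(Q, K) = 1/(2*K)
M = 16 (M = 1/((½)/8) = 1/((½)*(⅛)) = 1/(1/16) = 16)
N = 211 (N = (89 + 16) + 106 = 105 + 106 = 211)
S*N + 24 = -392*211 + 24 = -82712 + 24 = -82688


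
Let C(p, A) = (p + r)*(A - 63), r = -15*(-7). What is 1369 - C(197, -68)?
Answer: 40931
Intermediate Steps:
r = 105
C(p, A) = (-63 + A)*(105 + p) (C(p, A) = (p + 105)*(A - 63) = (105 + p)*(-63 + A) = (-63 + A)*(105 + p))
1369 - C(197, -68) = 1369 - (-6615 - 63*197 + 105*(-68) - 68*197) = 1369 - (-6615 - 12411 - 7140 - 13396) = 1369 - 1*(-39562) = 1369 + 39562 = 40931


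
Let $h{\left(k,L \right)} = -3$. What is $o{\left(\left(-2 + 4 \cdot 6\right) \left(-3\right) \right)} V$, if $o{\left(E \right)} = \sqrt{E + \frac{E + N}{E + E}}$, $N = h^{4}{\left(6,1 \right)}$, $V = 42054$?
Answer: $\frac{21027 i \sqrt{31999}}{11} \approx 3.4194 \cdot 10^{5} i$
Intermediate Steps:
$N = 81$ ($N = \left(-3\right)^{4} = 81$)
$o{\left(E \right)} = \sqrt{E + \frac{81 + E}{2 E}}$ ($o{\left(E \right)} = \sqrt{E + \frac{E + 81}{E + E}} = \sqrt{E + \frac{81 + E}{2 E}}$)
$o{\left(\left(-2 + 4 \cdot 6\right) \left(-3\right) \right)} V = \frac{\sqrt{2 + 4 \left(-2 + 4 \cdot 6\right) \left(-3\right) + \frac{162}{\left(-2 + 4 \cdot 6\right) \left(-3\right)}}}{2} \cdot 42054 = \frac{\sqrt{2 + 4 \left(-2 + 24\right) \left(-3\right) + \frac{162}{\left(-2 + 24\right) \left(-3\right)}}}{2} \cdot 42054 = \frac{\sqrt{2 + 4 \cdot 22 \left(-3\right) + \frac{162}{22 \left(-3\right)}}}{2} \cdot 42054 = \frac{\sqrt{2 + 4 \left(-66\right) + \frac{162}{-66}}}{2} \cdot 42054 = \frac{\sqrt{2 - 264 + 162 \left(- \frac{1}{66}\right)}}{2} \cdot 42054 = \frac{\sqrt{2 - 264 - \frac{27}{11}}}{2} \cdot 42054 = \frac{\sqrt{- \frac{2909}{11}}}{2} \cdot 42054 = \frac{\frac{1}{11} i \sqrt{31999}}{2} \cdot 42054 = \frac{i \sqrt{31999}}{22} \cdot 42054 = \frac{21027 i \sqrt{31999}}{11}$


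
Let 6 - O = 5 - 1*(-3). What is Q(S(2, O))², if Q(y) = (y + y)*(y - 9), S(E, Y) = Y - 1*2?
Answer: 10816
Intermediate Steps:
O = -2 (O = 6 - (5 - 1*(-3)) = 6 - (5 + 3) = 6 - 1*8 = 6 - 8 = -2)
S(E, Y) = -2 + Y (S(E, Y) = Y - 2 = -2 + Y)
Q(y) = 2*y*(-9 + y) (Q(y) = (2*y)*(-9 + y) = 2*y*(-9 + y))
Q(S(2, O))² = (2*(-2 - 2)*(-9 + (-2 - 2)))² = (2*(-4)*(-9 - 4))² = (2*(-4)*(-13))² = 104² = 10816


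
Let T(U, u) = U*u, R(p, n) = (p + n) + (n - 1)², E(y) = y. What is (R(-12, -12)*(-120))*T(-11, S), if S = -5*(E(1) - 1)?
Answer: 0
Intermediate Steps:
R(p, n) = n + p + (-1 + n)² (R(p, n) = (n + p) + (-1 + n)² = n + p + (-1 + n)²)
S = 0 (S = -5*(1 - 1) = -5*0 = 0)
(R(-12, -12)*(-120))*T(-11, S) = ((-12 - 12 + (-1 - 12)²)*(-120))*(-11*0) = ((-12 - 12 + (-13)²)*(-120))*0 = ((-12 - 12 + 169)*(-120))*0 = (145*(-120))*0 = -17400*0 = 0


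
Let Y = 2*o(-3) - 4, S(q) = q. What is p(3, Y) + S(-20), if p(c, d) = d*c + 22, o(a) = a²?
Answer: 44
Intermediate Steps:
Y = 14 (Y = 2*(-3)² - 4 = 2*9 - 4 = 18 - 4 = 14)
p(c, d) = 22 + c*d (p(c, d) = c*d + 22 = 22 + c*d)
p(3, Y) + S(-20) = (22 + 3*14) - 20 = (22 + 42) - 20 = 64 - 20 = 44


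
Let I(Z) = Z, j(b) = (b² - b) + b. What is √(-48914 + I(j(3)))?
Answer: I*√48905 ≈ 221.14*I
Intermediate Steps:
j(b) = b²
√(-48914 + I(j(3))) = √(-48914 + 3²) = √(-48914 + 9) = √(-48905) = I*√48905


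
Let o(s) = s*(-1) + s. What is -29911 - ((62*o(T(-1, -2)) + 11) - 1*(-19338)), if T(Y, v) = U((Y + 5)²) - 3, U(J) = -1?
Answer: -49260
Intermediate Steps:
T(Y, v) = -4 (T(Y, v) = -1 - 3 = -4)
o(s) = 0 (o(s) = -s + s = 0)
-29911 - ((62*o(T(-1, -2)) + 11) - 1*(-19338)) = -29911 - ((62*0 + 11) - 1*(-19338)) = -29911 - ((0 + 11) + 19338) = -29911 - (11 + 19338) = -29911 - 1*19349 = -29911 - 19349 = -49260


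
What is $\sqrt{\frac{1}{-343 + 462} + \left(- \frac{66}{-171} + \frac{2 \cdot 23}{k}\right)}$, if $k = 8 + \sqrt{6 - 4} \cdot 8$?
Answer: $\frac{\sqrt{1130787147 + 72578100 \sqrt{2}}}{13566 \sqrt{1 + \sqrt{2}}} \approx 1.6662$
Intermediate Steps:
$k = 8 + 8 \sqrt{2}$ ($k = 8 + \sqrt{2} \cdot 8 = 8 + 8 \sqrt{2} \approx 19.314$)
$\sqrt{\frac{1}{-343 + 462} + \left(- \frac{66}{-171} + \frac{2 \cdot 23}{k}\right)} = \sqrt{\frac{1}{-343 + 462} - \left(- \frac{22}{57} - \frac{2 \cdot 23}{8 + 8 \sqrt{2}}\right)} = \sqrt{\frac{1}{119} - \left(- \frac{22}{57} - \frac{46}{8 + 8 \sqrt{2}}\right)} = \sqrt{\frac{1}{119} + \left(\frac{22}{57} + \frac{46}{8 + 8 \sqrt{2}}\right)} = \sqrt{\frac{2675}{6783} + \frac{46}{8 + 8 \sqrt{2}}}$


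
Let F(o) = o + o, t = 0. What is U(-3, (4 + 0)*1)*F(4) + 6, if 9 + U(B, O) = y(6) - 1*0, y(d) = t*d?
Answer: -66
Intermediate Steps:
y(d) = 0 (y(d) = 0*d = 0)
U(B, O) = -9 (U(B, O) = -9 + (0 - 1*0) = -9 + (0 + 0) = -9 + 0 = -9)
F(o) = 2*o
U(-3, (4 + 0)*1)*F(4) + 6 = -18*4 + 6 = -9*8 + 6 = -72 + 6 = -66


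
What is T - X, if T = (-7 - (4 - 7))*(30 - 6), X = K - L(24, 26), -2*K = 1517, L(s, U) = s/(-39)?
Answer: 17209/26 ≈ 661.88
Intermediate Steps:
L(s, U) = -s/39 (L(s, U) = s*(-1/39) = -s/39)
K = -1517/2 (K = -½*1517 = -1517/2 ≈ -758.50)
X = -19705/26 (X = -1517/2 - (-1)*24/39 = -1517/2 - 1*(-8/13) = -1517/2 + 8/13 = -19705/26 ≈ -757.88)
T = -96 (T = (-7 - 1*(-3))*24 = (-7 + 3)*24 = -4*24 = -96)
T - X = -96 - 1*(-19705/26) = -96 + 19705/26 = 17209/26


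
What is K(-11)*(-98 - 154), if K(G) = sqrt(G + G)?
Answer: -252*I*sqrt(22) ≈ -1182.0*I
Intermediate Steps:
K(G) = sqrt(2)*sqrt(G) (K(G) = sqrt(2*G) = sqrt(2)*sqrt(G))
K(-11)*(-98 - 154) = (sqrt(2)*sqrt(-11))*(-98 - 154) = (sqrt(2)*(I*sqrt(11)))*(-252) = (I*sqrt(22))*(-252) = -252*I*sqrt(22)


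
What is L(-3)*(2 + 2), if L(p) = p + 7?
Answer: 16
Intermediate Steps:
L(p) = 7 + p
L(-3)*(2 + 2) = (7 - 3)*(2 + 2) = 4*4 = 16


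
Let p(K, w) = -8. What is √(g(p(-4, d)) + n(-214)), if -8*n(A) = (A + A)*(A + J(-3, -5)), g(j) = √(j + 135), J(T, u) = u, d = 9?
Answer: √(-46866 + 4*√127)/2 ≈ 108.19*I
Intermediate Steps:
g(j) = √(135 + j)
n(A) = -A*(-5 + A)/4 (n(A) = -(A + A)*(A - 5)/8 = -2*A*(-5 + A)/8 = -A*(-5 + A)/4)
√(g(p(-4, d)) + n(-214)) = √(√(135 - 8) + (¼)*(-214)*(5 - 1*(-214))) = √(√127 + (¼)*(-214)*(5 + 214)) = √(√127 + (¼)*(-214)*219) = √(√127 - 23433/2) = √(-23433/2 + √127)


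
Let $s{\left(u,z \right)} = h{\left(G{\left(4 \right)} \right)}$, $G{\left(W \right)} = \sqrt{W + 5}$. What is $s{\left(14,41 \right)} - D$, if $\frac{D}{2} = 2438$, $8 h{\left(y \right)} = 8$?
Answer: $-4875$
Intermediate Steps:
$G{\left(W \right)} = \sqrt{5 + W}$
$h{\left(y \right)} = 1$ ($h{\left(y \right)} = \frac{1}{8} \cdot 8 = 1$)
$D = 4876$ ($D = 2 \cdot 2438 = 4876$)
$s{\left(u,z \right)} = 1$
$s{\left(14,41 \right)} - D = 1 - 4876 = -4875$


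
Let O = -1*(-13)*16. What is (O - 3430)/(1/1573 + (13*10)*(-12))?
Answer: 5068206/2453879 ≈ 2.0654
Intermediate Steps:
O = 208 (O = 13*16 = 208)
(O - 3430)/(1/1573 + (13*10)*(-12)) = (208 - 3430)/(1/1573 + (13*10)*(-12)) = -3222/(1/1573 + 130*(-12)) = -3222/(1/1573 - 1560) = -3222/(-2453879/1573) = -3222*(-1573/2453879) = 5068206/2453879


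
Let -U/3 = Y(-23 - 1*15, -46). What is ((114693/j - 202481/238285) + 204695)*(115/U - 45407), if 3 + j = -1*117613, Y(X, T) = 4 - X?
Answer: -10940755222723515583801/1177097399520 ≈ -9.2947e+9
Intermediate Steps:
U = -126 (U = -3*(4 - (-23 - 1*15)) = -3*(4 - (-23 - 15)) = -3*(4 - 1*(-38)) = -3*(4 + 38) = -3*42 = -126)
j = -117616 (j = -3 - 1*117613 = -3 - 117613 = -117616)
((114693/j - 202481/238285) + 204695)*(115/U - 45407) = ((114693/(-117616) - 202481/238285) + 204695)*(115/(-126) - 45407) = ((114693*(-1/117616) - 202481*1/238285) + 204695)*(-1/126*115 - 45407) = ((-114693/117616 - 202481/238285) + 204695)*(-115/126 - 45407) = (-51144626801/28026128560 + 204695)*(-5721397/126) = (5736757240962399/28026128560)*(-5721397/126) = -10940755222723515583801/1177097399520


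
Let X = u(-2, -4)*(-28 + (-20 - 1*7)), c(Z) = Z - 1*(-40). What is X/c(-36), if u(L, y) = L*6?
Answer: 165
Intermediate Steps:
c(Z) = 40 + Z (c(Z) = Z + 40 = 40 + Z)
u(L, y) = 6*L
X = 660 (X = (6*(-2))*(-28 + (-20 - 1*7)) = -12*(-28 + (-20 - 7)) = -12*(-28 - 27) = -12*(-55) = 660)
X/c(-36) = 660/(40 - 36) = 660/4 = 660*(¼) = 165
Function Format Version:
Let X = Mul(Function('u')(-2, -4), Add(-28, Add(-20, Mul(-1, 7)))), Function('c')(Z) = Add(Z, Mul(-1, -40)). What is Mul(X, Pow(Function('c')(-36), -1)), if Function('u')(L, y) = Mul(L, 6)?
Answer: 165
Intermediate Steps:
Function('c')(Z) = Add(40, Z) (Function('c')(Z) = Add(Z, 40) = Add(40, Z))
Function('u')(L, y) = Mul(6, L)
X = 660 (X = Mul(Mul(6, -2), Add(-28, Add(-20, Mul(-1, 7)))) = Mul(-12, Add(-28, Add(-20, -7))) = Mul(-12, Add(-28, -27)) = Mul(-12, -55) = 660)
Mul(X, Pow(Function('c')(-36), -1)) = Mul(660, Pow(Add(40, -36), -1)) = Mul(660, Pow(4, -1)) = Mul(660, Rational(1, 4)) = 165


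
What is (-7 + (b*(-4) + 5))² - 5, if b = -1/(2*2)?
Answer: -4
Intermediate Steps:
b = -¼ (b = -1/4 = -1*¼ = -¼ ≈ -0.25000)
(-7 + (b*(-4) + 5))² - 5 = (-7 + (-¼*(-4) + 5))² - 5 = (-7 + (1 + 5))² - 5 = (-7 + 6)² - 5 = (-1)² - 5 = 1 - 5 = -4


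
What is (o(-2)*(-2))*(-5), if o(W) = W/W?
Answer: 10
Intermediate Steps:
o(W) = 1
(o(-2)*(-2))*(-5) = (1*(-2))*(-5) = -2*(-5) = 10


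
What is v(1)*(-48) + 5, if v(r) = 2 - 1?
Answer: -43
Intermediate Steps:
v(r) = 1
v(1)*(-48) + 5 = 1*(-48) + 5 = -48 + 5 = -43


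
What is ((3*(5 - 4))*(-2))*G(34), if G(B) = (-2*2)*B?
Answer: 816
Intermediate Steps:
G(B) = -4*B
((3*(5 - 4))*(-2))*G(34) = ((3*(5 - 4))*(-2))*(-4*34) = ((3*1)*(-2))*(-136) = (3*(-2))*(-136) = -6*(-136) = 816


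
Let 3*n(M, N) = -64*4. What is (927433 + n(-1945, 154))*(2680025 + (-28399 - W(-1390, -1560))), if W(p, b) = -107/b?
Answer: 11508022283313479/4680 ≈ 2.4590e+12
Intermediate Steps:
n(M, N) = -256/3 (n(M, N) = (-64*4)/3 = (⅓)*(-256) = -256/3)
(927433 + n(-1945, 154))*(2680025 + (-28399 - W(-1390, -1560))) = (927433 - 256/3)*(2680025 + (-28399 - (-107)/(-1560))) = 2782043*(2680025 + (-28399 - (-107)*(-1)/1560))/3 = 2782043*(2680025 + (-28399 - 1*107/1560))/3 = 2782043*(2680025 + (-28399 - 107/1560))/3 = 2782043*(2680025 - 44302547/1560)/3 = (2782043/3)*(4136536453/1560) = 11508022283313479/4680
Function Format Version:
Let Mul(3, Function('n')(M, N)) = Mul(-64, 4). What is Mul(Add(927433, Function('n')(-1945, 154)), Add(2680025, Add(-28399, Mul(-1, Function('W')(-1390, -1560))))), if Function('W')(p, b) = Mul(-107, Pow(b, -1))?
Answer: Rational(11508022283313479, 4680) ≈ 2.4590e+12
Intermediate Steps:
Function('n')(M, N) = Rational(-256, 3) (Function('n')(M, N) = Mul(Rational(1, 3), Mul(-64, 4)) = Mul(Rational(1, 3), -256) = Rational(-256, 3))
Mul(Add(927433, Function('n')(-1945, 154)), Add(2680025, Add(-28399, Mul(-1, Function('W')(-1390, -1560))))) = Mul(Add(927433, Rational(-256, 3)), Add(2680025, Add(-28399, Mul(-1, Mul(-107, Pow(-1560, -1)))))) = Mul(Rational(2782043, 3), Add(2680025, Add(-28399, Mul(-1, Mul(-107, Rational(-1, 1560)))))) = Mul(Rational(2782043, 3), Add(2680025, Add(-28399, Mul(-1, Rational(107, 1560))))) = Mul(Rational(2782043, 3), Add(2680025, Add(-28399, Rational(-107, 1560)))) = Mul(Rational(2782043, 3), Add(2680025, Rational(-44302547, 1560))) = Mul(Rational(2782043, 3), Rational(4136536453, 1560)) = Rational(11508022283313479, 4680)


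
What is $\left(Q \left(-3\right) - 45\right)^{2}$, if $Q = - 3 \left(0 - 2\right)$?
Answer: $3969$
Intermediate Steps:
$Q = 6$ ($Q = \left(-3\right) \left(-2\right) = 6$)
$\left(Q \left(-3\right) - 45\right)^{2} = \left(6 \left(-3\right) - 45\right)^{2} = \left(-18 - 45\right)^{2} = \left(-63\right)^{2} = 3969$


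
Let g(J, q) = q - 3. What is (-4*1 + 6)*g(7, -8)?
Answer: -22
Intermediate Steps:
g(J, q) = -3 + q
(-4*1 + 6)*g(7, -8) = (-4*1 + 6)*(-3 - 8) = (-4 + 6)*(-11) = 2*(-11) = -22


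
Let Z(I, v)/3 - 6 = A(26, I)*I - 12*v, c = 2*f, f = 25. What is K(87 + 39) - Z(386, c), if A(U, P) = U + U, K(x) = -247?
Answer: -58681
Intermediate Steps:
A(U, P) = 2*U
c = 50 (c = 2*25 = 50)
Z(I, v) = 18 - 36*v + 156*I (Z(I, v) = 18 + 3*((2*26)*I - 12*v) = 18 + 3*(52*I - 12*v) = 18 + 3*(-12*v + 52*I) = 18 + (-36*v + 156*I) = 18 - 36*v + 156*I)
K(87 + 39) - Z(386, c) = -247 - (18 - 36*50 + 156*386) = -247 - (18 - 1800 + 60216) = -247 - 1*58434 = -247 - 58434 = -58681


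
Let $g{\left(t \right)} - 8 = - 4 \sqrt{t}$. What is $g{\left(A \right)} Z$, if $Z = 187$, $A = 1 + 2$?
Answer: $1496 - 748 \sqrt{3} \approx 200.43$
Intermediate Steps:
$A = 3$
$g{\left(t \right)} = 8 - 4 \sqrt{t}$
$g{\left(A \right)} Z = \left(8 - 4 \sqrt{3}\right) 187 = 1496 - 748 \sqrt{3}$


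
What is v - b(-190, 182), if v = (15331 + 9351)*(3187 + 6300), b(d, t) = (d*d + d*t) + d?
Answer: 234156804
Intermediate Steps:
b(d, t) = d + d² + d*t (b(d, t) = (d² + d*t) + d = d + d² + d*t)
v = 234158134 (v = 24682*9487 = 234158134)
v - b(-190, 182) = 234158134 - (-190)*(1 - 190 + 182) = 234158134 - (-190)*(-7) = 234158134 - 1*1330 = 234158134 - 1330 = 234156804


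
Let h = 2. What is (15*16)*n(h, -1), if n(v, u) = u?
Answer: -240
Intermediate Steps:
(15*16)*n(h, -1) = (15*16)*(-1) = 240*(-1) = -240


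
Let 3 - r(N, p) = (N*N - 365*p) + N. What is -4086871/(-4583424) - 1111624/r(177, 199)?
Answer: -1231735735651/47131348992 ≈ -26.134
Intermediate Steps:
r(N, p) = 3 - N - N² + 365*p (r(N, p) = 3 - ((N*N - 365*p) + N) = 3 - ((N² - 365*p) + N) = 3 - (N + N² - 365*p) = 3 + (-N - N² + 365*p) = 3 - N - N² + 365*p)
-4086871/(-4583424) - 1111624/r(177, 199) = -4086871/(-4583424) - 1111624/(3 - 1*177 - 1*177² + 365*199) = -4086871*(-1/4583424) - 1111624/(3 - 177 - 1*31329 + 72635) = 4086871/4583424 - 1111624/(3 - 177 - 31329 + 72635) = 4086871/4583424 - 1111624/41132 = 4086871/4583424 - 1111624*1/41132 = 4086871/4583424 - 277906/10283 = -1231735735651/47131348992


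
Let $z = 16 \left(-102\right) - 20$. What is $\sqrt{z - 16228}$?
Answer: $2 i \sqrt{4470} \approx 133.72 i$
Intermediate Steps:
$z = -1652$ ($z = -1632 - 20 = -1652$)
$\sqrt{z - 16228} = \sqrt{-1652 - 16228} = \sqrt{-17880} = 2 i \sqrt{4470}$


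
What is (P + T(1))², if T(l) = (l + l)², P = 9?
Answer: 169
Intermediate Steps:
T(l) = 4*l² (T(l) = (2*l)² = 4*l²)
(P + T(1))² = (9 + 4*1²)² = (9 + 4*1)² = (9 + 4)² = 13² = 169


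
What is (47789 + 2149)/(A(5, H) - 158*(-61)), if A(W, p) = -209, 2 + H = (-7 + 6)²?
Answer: 2378/449 ≈ 5.2962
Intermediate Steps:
H = -1 (H = -2 + (-7 + 6)² = -2 + (-1)² = -2 + 1 = -1)
(47789 + 2149)/(A(5, H) - 158*(-61)) = (47789 + 2149)/(-209 - 158*(-61)) = 49938/(-209 + 9638) = 49938/9429 = 49938*(1/9429) = 2378/449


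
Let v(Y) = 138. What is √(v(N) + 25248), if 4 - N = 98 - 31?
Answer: √25386 ≈ 159.33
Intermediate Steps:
N = -63 (N = 4 - (98 - 31) = 4 - 1*67 = 4 - 67 = -63)
√(v(N) + 25248) = √(138 + 25248) = √25386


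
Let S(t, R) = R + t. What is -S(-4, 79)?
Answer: -75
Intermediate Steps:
-S(-4, 79) = -(79 - 4) = -1*75 = -75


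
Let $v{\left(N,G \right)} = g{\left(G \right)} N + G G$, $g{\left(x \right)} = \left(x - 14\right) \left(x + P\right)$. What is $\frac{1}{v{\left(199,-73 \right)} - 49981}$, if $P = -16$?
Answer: $\frac{1}{1496205} \approx 6.6836 \cdot 10^{-7}$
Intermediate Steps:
$g{\left(x \right)} = \left(-16 + x\right) \left(-14 + x\right)$ ($g{\left(x \right)} = \left(x - 14\right) \left(x - 16\right) = \left(-14 + x\right) \left(-16 + x\right) = \left(-16 + x\right) \left(-14 + x\right)$)
$v{\left(N,G \right)} = G^{2} + N \left(224 + G^{2} - 30 G\right)$ ($v{\left(N,G \right)} = \left(224 + G^{2} - 30 G\right) N + G G = N \left(224 + G^{2} - 30 G\right) + G^{2} = G^{2} + N \left(224 + G^{2} - 30 G\right)$)
$\frac{1}{v{\left(199,-73 \right)} - 49981} = \frac{1}{\left(\left(-73\right)^{2} + 199 \left(224 + \left(-73\right)^{2} - -2190\right)\right) - 49981} = \frac{1}{\left(5329 + 199 \left(224 + 5329 + 2190\right)\right) - 49981} = \frac{1}{\left(5329 + 199 \cdot 7743\right) - 49981} = \frac{1}{\left(5329 + 1540857\right) - 49981} = \frac{1}{1546186 - 49981} = \frac{1}{1496205}$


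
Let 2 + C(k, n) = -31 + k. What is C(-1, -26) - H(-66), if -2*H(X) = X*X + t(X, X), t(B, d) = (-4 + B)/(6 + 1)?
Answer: 2139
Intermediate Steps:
C(k, n) = -33 + k (C(k, n) = -2 + (-31 + k) = -33 + k)
t(B, d) = -4/7 + B/7 (t(B, d) = (-4 + B)/7 = (-4 + B)*(1/7) = -4/7 + B/7)
H(X) = 2/7 - X**2/2 - X/14 (H(X) = -(X*X + (-4/7 + X/7))/2 = -(X**2 + (-4/7 + X/7))/2 = -(-4/7 + X**2 + X/7)/2 = 2/7 - X**2/2 - X/14)
C(-1, -26) - H(-66) = (-33 - 1) - (2/7 - 1/2*(-66)**2 - 1/14*(-66)) = -34 - (2/7 - 1/2*4356 + 33/7) = -34 - (2/7 - 2178 + 33/7) = -34 - 1*(-2173) = -34 + 2173 = 2139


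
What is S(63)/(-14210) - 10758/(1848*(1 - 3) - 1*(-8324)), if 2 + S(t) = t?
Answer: -19144186/8220485 ≈ -2.3288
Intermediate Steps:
S(t) = -2 + t
S(63)/(-14210) - 10758/(1848*(1 - 3) - 1*(-8324)) = (-2 + 63)/(-14210) - 10758/(1848*(1 - 3) - 1*(-8324)) = 61*(-1/14210) - 10758/(1848*(-2) + 8324) = -61/14210 - 10758/(-3696 + 8324) = -61/14210 - 10758/4628 = -61/14210 - 10758*1/4628 = -61/14210 - 5379/2314 = -19144186/8220485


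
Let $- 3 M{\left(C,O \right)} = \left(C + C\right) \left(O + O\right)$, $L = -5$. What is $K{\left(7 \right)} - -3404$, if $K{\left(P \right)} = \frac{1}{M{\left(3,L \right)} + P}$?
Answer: $\frac{91909}{27} \approx 3404.0$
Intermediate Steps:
$M{\left(C,O \right)} = - \frac{4 C O}{3}$ ($M{\left(C,O \right)} = - \frac{\left(C + C\right) \left(O + O\right)}{3} = - \frac{2 C 2 O}{3} = - \frac{4 C O}{3}$)
$K{\left(P \right)} = \frac{1}{20 + P}$ ($K{\left(P \right)} = \frac{1}{\left(- \frac{4}{3}\right) 3 \left(-5\right) + P} = \frac{1}{20 + P}$)
$K{\left(7 \right)} - -3404 = \frac{1}{20 + 7} - -3404 = \frac{1}{27} + 3404 = \frac{91909}{27}$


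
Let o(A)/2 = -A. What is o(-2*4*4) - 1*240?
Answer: -176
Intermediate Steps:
o(A) = -2*A (o(A) = 2*(-A) = -2*A)
o(-2*4*4) - 1*240 = -2*(-2*4)*4 - 1*240 = -(-16)*4 - 240 = -2*(-32) - 240 = 64 - 240 = -176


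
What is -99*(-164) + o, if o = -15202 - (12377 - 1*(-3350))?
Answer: -14693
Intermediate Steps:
o = -30929 (o = -15202 - (12377 + 3350) = -15202 - 1*15727 = -15202 - 15727 = -30929)
-99*(-164) + o = -99*(-164) - 30929 = 16236 - 30929 = -14693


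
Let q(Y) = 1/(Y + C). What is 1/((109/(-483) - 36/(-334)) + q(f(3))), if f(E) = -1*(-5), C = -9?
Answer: -322644/118697 ≈ -2.7182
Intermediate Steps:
f(E) = 5
q(Y) = 1/(-9 + Y) (q(Y) = 1/(Y - 9) = 1/(-9 + Y))
1/((109/(-483) - 36/(-334)) + q(f(3))) = 1/((109/(-483) - 36/(-334)) + 1/(-9 + 5)) = 1/((109*(-1/483) - 36*(-1/334)) + 1/(-4)) = 1/((-109/483 + 18/167) - 1/4) = 1/(-9509/80661 - 1/4) = 1/(-118697/322644) = -322644/118697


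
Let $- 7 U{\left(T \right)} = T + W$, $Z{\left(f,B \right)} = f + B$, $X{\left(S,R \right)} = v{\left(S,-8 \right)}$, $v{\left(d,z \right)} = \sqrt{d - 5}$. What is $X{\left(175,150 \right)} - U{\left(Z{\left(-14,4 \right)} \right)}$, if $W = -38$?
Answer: $- \frac{48}{7} + \sqrt{170} \approx 6.1813$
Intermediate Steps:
$v{\left(d,z \right)} = \sqrt{-5 + d}$
$X{\left(S,R \right)} = \sqrt{-5 + S}$
$Z{\left(f,B \right)} = B + f$
$U{\left(T \right)} = \frac{38}{7} - \frac{T}{7}$ ($U{\left(T \right)} = - \frac{T - 38}{7} = - \frac{-38 + T}{7} = \frac{38}{7} - \frac{T}{7}$)
$X{\left(175,150 \right)} - U{\left(Z{\left(-14,4 \right)} \right)} = \sqrt{-5 + 175} - \left(\frac{38}{7} - \frac{4 - 14}{7}\right) = \sqrt{170} - \left(\frac{38}{7} - - \frac{10}{7}\right) = \sqrt{170} - \left(\frac{38}{7} + \frac{10}{7}\right) = \sqrt{170} - \frac{48}{7} = - \frac{48}{7} + \sqrt{170}$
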